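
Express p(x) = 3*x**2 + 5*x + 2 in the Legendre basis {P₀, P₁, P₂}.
(3)P₀ + (5)P₁ + (2)P₂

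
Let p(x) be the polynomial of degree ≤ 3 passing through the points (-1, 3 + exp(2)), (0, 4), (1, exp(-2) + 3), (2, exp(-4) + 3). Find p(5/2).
(-35*exp(2) + 35 + (69 - 5*exp(2))*exp(4))*exp(-4)/16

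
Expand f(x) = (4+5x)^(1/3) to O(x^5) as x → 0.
2**(2/3) + 5*2**(2/3)*x/12 - 25*2**(2/3)*x**2/144 + 625*2**(2/3)*x**3/5184 - 3125*2**(2/3)*x**4/31104 + O(x**5)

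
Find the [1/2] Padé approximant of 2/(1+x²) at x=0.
2/(x**2 + 1)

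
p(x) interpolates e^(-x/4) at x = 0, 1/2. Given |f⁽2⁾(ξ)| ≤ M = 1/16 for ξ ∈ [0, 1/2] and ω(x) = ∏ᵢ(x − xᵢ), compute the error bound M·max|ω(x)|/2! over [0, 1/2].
1/512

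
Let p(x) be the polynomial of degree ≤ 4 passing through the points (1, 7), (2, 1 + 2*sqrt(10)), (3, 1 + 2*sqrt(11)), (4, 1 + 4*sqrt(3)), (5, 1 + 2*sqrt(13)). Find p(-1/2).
-693*sqrt(10)/16 - 385*sqrt(3)/8 + 315*sqrt(13)/64 + 3529/64 + 1485*sqrt(11)/32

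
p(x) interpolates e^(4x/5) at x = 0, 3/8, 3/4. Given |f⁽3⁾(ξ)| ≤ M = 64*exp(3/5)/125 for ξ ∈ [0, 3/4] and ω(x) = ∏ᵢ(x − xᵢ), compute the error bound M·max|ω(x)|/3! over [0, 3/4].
sqrt(3)*exp(3/5)/1000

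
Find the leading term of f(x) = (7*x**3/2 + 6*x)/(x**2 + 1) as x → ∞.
7*x/2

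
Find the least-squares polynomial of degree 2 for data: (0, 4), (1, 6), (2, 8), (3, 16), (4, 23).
143/35 + (8/35)x + (8/7)x²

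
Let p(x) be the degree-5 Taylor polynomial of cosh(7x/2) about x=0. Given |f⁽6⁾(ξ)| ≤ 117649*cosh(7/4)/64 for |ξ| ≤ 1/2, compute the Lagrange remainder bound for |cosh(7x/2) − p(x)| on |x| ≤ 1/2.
117649*cosh(7/4)/2949120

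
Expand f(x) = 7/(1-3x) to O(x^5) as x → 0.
7 + 21*x + 63*x**2 + 189*x**3 + 567*x**4 + O(x**5)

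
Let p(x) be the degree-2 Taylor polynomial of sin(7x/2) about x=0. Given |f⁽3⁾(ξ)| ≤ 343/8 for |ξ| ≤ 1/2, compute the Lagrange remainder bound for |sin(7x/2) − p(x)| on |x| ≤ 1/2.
343/384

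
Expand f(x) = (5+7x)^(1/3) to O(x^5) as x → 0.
5**(1/3) + 7*5**(1/3)*x/15 - 49*5**(1/3)*x**2/225 + 343*5**(1/3)*x**3/2025 - 4802*5**(1/3)*x**4/30375 + O(x**5)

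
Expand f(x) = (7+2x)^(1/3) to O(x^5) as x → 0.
7**(1/3) + 2*7**(1/3)*x/21 - 4*7**(1/3)*x**2/441 + 40*7**(1/3)*x**3/27783 - 160*7**(1/3)*x**4/583443 + O(x**5)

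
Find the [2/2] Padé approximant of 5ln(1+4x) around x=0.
20*x*(2*x + 1)/(8*x**2/3 + 4*x + 1)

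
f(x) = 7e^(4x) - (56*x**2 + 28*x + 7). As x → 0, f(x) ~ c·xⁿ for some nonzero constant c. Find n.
3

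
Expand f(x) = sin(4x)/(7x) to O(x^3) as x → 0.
4/7 - 32*x**2/21 + O(x**3)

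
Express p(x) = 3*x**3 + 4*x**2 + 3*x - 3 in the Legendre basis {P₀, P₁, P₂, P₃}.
(-5/3)P₀ + (24/5)P₁ + (8/3)P₂ + (6/5)P₃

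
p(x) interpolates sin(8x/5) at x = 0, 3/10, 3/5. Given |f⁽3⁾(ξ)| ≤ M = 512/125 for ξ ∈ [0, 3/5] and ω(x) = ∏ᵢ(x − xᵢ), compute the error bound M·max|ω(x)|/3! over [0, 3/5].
64*sqrt(3)/15625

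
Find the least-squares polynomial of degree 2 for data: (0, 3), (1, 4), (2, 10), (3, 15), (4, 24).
96/35 + (71/70)x + (15/14)x²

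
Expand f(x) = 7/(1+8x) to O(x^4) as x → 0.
7 - 56*x + 448*x**2 - 3584*x**3 + O(x**4)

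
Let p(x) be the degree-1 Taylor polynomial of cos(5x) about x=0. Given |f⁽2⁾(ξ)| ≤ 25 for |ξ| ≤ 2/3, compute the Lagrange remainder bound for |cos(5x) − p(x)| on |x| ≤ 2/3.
50/9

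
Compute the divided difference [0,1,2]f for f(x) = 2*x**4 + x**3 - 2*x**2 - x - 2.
15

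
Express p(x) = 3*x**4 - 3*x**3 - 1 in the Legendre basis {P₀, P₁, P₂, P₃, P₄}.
(-2/5)P₀ + (-9/5)P₁ + (12/7)P₂ + (-6/5)P₃ + (24/35)P₄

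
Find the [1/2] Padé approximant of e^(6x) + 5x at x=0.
(971*x/103 + 1)/(-72*x**2/103 - 162*x/103 + 1)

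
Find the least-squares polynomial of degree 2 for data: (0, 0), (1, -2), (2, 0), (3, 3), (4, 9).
-6/35 + (-179/70)x + (17/14)x²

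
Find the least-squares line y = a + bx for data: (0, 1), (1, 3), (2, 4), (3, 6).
a = 11/10, b = 8/5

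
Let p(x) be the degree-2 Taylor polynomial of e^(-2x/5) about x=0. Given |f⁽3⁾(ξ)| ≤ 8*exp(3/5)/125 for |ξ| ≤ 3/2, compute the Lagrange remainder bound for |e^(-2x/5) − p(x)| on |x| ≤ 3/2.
9*exp(3/5)/250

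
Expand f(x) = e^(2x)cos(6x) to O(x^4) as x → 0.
1 + 2*x - 16*x**2 - 104*x**3/3 + O(x**4)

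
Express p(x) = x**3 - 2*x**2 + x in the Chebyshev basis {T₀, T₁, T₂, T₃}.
-T₀ + (7/4)T₁ - T₂ + (1/4)T₃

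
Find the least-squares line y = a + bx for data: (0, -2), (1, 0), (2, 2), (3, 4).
a = -2, b = 2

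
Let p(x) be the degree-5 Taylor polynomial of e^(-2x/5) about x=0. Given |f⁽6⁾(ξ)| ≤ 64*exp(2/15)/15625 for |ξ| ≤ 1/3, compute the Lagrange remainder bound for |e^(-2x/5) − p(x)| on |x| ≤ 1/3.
4*exp(2/15)/512578125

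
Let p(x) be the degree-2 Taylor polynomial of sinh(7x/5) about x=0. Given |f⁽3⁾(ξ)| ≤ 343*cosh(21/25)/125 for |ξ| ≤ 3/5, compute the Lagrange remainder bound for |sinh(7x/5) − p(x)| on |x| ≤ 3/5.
3087*cosh(21/25)/31250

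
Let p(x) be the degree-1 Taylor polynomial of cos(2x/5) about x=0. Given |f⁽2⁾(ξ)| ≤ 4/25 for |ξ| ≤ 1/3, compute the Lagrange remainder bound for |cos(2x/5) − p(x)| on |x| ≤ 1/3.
2/225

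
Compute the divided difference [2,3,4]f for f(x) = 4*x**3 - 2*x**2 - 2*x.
34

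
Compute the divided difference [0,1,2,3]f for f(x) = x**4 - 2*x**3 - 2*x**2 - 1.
4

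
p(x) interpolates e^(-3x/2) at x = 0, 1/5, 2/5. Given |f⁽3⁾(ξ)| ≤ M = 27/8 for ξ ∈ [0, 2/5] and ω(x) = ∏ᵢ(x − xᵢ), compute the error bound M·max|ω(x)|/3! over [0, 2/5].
sqrt(3)/1000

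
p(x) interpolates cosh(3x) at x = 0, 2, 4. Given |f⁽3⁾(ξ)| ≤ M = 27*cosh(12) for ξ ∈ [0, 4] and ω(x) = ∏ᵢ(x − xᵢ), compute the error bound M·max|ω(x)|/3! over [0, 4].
8*sqrt(3)*cosh(12)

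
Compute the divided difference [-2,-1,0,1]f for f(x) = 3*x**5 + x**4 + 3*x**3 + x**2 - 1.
16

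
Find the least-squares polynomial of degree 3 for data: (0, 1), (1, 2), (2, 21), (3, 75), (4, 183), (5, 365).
8/9 + (-148/189)x + (-223/252)x² + (337/108)x³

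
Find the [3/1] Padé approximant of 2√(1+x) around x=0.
(-x**3/32 + 3*x**2/8 + 9*x/4 + 2)/(5*x/8 + 1)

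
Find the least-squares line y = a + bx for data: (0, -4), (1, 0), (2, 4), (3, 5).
a = -17/5, b = 31/10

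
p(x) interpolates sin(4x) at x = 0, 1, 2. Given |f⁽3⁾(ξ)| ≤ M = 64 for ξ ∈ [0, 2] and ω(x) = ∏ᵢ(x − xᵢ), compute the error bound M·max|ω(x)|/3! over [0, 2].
64*sqrt(3)/27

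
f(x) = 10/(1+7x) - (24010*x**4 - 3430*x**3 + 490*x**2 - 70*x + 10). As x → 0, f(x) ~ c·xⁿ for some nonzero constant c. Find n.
5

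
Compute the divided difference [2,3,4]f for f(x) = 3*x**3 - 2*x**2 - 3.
25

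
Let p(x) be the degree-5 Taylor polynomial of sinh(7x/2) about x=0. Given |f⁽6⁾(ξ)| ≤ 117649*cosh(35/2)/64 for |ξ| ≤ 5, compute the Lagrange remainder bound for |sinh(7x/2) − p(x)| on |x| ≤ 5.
367653125*cosh(35/2)/9216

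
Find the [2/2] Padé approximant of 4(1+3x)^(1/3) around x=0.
(28*x**2/3 + 14*x + 4)/(5*x**2/6 + 5*x/2 + 1)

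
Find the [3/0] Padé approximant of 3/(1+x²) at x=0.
3 - 3*x**2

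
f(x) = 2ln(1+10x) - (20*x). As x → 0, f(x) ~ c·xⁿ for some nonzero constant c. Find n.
2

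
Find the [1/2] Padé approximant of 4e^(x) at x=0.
(4*x/3 + 4)/(x**2/6 - 2*x/3 + 1)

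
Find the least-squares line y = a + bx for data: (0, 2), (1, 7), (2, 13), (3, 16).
a = 23/10, b = 24/5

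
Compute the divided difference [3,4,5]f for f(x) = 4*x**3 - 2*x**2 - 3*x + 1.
46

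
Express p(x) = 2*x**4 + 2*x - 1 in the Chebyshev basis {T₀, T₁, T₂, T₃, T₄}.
(-1/4)T₀ + (2)T₁ + T₂ + (1/4)T₄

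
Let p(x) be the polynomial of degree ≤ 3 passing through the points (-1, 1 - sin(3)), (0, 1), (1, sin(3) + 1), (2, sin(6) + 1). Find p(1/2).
-sin(6)/16 + 5*sin(3)/8 + 1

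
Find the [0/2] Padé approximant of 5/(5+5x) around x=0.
1/(x + 1)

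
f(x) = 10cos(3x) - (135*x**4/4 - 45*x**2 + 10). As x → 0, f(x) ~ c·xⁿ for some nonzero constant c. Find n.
6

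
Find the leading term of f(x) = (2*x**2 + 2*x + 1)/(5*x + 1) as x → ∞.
2*x/5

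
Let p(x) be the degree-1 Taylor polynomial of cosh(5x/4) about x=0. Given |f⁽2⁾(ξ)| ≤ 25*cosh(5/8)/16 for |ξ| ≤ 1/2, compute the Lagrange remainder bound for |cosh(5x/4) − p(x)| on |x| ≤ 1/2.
25*cosh(5/8)/128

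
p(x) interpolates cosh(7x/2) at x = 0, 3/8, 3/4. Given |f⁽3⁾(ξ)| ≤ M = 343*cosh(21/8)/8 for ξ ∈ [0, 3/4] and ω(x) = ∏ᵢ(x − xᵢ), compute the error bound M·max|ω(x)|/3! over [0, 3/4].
343*sqrt(3)*cosh(21/8)/4096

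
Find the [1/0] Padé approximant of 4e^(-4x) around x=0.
4 - 16*x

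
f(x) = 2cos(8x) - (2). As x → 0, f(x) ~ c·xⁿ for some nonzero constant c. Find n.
2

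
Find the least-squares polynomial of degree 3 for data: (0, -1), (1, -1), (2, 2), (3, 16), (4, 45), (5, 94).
-55/63 + (-178/189)x + (-127/252)x² + (97/108)x³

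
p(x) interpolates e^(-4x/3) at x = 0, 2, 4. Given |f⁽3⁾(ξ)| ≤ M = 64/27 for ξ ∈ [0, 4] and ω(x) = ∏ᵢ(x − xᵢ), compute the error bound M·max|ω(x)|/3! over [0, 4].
512*sqrt(3)/729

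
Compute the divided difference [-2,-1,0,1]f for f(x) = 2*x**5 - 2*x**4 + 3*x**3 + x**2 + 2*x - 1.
17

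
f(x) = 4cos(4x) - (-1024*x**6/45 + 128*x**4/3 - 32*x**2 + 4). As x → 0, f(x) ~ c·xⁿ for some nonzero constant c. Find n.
8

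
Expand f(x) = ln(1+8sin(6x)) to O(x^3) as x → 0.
48*x - 1152*x**2 + O(x**3)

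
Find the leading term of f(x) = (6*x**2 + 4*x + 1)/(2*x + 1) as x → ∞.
3*x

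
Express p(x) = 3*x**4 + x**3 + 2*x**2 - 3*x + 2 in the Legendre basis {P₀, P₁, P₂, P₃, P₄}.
(49/15)P₀ + (-12/5)P₁ + (64/21)P₂ + (2/5)P₃ + (24/35)P₄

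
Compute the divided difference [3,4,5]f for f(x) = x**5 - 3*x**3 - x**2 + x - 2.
623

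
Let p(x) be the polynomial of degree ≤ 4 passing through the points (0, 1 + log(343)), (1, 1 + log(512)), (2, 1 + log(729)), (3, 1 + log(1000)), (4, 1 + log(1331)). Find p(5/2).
1 + log(405*11**(113/128)*3**(7/32)*5**(13/32)*7**(9/128)/11)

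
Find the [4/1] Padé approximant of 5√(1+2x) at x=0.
(3*x**4/8 - x**3 + 9*x**2/2 + 12*x + 5)/(7*x/5 + 1)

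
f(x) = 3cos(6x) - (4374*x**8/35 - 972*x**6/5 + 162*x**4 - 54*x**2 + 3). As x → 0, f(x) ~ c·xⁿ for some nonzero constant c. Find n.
10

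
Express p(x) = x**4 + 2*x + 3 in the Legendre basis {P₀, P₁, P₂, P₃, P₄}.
(16/5)P₀ + (2)P₁ + (4/7)P₂ + (8/35)P₄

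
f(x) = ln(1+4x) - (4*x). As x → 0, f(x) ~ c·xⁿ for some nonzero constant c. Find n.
2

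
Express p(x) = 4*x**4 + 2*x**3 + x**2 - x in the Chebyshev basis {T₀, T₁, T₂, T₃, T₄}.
(2)T₀ + (1/2)T₁ + (5/2)T₂ + (1/2)T₃ + (1/2)T₄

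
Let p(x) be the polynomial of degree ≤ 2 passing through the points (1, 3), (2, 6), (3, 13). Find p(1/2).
3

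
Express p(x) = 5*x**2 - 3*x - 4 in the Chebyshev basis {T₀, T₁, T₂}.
(-3/2)T₀ + (-3)T₁ + (5/2)T₂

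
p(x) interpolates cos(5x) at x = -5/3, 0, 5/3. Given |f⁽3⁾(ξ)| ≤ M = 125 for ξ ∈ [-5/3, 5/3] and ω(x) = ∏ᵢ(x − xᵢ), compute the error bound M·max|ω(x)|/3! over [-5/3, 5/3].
15625*sqrt(3)/729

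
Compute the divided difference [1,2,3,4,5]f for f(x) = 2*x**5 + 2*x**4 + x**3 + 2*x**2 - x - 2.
32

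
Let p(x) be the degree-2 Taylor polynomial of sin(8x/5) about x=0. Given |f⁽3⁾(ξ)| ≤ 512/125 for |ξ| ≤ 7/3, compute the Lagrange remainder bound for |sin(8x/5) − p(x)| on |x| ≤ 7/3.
87808/10125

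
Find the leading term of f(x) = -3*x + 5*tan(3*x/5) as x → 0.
9*x**3/25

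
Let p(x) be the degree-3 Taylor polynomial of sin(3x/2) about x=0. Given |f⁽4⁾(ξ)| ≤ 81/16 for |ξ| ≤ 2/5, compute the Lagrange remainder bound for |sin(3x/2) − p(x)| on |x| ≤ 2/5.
27/5000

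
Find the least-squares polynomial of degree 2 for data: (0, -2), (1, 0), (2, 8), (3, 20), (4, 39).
-69/35 + (-23/35)x + (19/7)x²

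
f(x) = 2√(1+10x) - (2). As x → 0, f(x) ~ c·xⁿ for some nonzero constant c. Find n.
1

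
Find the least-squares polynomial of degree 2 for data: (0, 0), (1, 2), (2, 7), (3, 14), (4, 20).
-13/35 + (82/35)x + (5/7)x²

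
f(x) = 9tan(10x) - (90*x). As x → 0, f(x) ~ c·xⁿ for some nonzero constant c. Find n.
3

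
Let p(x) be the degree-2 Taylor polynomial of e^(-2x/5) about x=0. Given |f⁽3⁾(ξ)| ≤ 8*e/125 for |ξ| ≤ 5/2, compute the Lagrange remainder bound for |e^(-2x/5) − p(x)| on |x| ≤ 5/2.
e/6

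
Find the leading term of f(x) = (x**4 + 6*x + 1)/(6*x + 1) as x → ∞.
x**3/6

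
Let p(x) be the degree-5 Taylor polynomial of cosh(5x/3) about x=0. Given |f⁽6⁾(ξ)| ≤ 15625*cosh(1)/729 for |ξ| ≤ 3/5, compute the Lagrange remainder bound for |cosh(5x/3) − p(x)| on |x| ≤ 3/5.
cosh(1)/720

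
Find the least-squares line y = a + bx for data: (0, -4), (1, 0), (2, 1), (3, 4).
a = -7/2, b = 5/2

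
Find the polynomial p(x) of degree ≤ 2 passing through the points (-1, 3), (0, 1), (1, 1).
x**2 - x + 1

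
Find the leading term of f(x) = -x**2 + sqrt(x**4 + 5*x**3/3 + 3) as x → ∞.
5*x/6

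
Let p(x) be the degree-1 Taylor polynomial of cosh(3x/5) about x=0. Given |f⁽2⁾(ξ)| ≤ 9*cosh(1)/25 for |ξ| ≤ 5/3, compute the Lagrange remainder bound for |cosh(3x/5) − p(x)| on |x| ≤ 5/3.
cosh(1)/2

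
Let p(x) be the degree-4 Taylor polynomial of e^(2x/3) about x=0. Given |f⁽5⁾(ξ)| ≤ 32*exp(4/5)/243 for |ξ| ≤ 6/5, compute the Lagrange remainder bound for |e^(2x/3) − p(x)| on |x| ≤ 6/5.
128*exp(4/5)/46875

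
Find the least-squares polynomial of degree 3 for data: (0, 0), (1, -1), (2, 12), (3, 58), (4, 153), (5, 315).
1/18 + (-2143/756)x + (-167/126)x² + (313/108)x³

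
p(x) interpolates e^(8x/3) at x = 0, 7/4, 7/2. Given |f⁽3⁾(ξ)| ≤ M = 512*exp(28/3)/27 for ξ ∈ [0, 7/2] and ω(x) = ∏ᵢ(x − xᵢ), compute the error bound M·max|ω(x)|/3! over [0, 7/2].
2744*sqrt(3)*exp(28/3)/729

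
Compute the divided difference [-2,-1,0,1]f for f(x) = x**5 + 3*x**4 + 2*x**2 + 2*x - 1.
-1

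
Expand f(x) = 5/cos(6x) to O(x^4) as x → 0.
5 + 90*x**2 + O(x**4)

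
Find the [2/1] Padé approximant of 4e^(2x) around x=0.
(8*x**2/3 + 16*x/3 + 4)/(1 - 2*x/3)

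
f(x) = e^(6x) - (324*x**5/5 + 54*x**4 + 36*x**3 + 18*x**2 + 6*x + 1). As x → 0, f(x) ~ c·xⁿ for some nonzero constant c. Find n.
6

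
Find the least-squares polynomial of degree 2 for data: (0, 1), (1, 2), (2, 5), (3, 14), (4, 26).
6/5 + (-9/5)x + (2)x²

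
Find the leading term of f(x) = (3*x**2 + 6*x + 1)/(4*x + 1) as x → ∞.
3*x/4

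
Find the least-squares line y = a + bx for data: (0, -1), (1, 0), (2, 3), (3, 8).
a = -2, b = 3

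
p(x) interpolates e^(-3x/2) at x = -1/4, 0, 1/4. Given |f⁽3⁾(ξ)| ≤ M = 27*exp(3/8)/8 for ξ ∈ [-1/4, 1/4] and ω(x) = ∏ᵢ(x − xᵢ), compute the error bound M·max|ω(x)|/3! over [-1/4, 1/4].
sqrt(3)*exp(3/8)/512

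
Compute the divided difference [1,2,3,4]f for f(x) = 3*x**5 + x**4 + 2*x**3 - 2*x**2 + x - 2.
207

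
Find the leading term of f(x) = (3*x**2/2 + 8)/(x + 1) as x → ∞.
3*x/2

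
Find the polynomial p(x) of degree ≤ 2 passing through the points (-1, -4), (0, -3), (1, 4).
3*x**2 + 4*x - 3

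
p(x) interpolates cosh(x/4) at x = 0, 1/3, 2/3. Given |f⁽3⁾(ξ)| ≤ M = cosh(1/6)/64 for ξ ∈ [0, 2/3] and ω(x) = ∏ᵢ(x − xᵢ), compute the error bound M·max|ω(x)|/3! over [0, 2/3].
sqrt(3)*cosh(1/6)/46656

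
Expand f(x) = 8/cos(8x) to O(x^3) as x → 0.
8 + 256*x**2 + O(x**3)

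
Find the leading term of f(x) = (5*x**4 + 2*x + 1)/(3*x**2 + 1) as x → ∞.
5*x**2/3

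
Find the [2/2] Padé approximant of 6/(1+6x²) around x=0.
6/(6*x**2 + 1)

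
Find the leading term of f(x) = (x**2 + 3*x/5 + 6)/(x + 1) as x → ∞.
x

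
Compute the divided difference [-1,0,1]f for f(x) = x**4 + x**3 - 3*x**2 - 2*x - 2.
-2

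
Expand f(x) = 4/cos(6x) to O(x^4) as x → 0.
4 + 72*x**2 + O(x**4)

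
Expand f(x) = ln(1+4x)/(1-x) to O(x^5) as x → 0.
4*x - 4*x**2 + 52*x**3/3 - 140*x**4/3 + O(x**5)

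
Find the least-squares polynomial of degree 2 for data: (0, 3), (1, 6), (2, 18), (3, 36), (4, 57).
12/5 + (9/5)x + (3)x²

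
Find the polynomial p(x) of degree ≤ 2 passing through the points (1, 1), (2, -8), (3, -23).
4 - 3*x**2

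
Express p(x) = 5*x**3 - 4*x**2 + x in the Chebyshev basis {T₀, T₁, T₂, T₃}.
(-2)T₀ + (19/4)T₁ + (-2)T₂ + (5/4)T₃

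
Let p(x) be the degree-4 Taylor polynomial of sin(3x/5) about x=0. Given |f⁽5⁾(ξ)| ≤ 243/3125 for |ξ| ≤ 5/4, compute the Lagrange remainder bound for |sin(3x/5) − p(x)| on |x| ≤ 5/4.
81/40960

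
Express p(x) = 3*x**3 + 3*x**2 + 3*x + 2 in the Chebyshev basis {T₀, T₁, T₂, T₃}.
(7/2)T₀ + (21/4)T₁ + (3/2)T₂ + (3/4)T₃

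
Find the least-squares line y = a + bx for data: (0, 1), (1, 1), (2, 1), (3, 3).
a = 3/5, b = 3/5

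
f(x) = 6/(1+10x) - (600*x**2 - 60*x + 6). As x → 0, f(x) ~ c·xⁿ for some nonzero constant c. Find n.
3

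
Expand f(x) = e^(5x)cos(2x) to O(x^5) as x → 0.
1 + 5*x + 21*x**2/2 + 65*x**3/6 + 41*x**4/24 + O(x**5)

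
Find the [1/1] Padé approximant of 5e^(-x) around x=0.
(5 - 5*x/2)/(x/2 + 1)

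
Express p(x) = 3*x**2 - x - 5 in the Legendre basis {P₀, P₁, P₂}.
(-4)P₀ - P₁ + (2)P₂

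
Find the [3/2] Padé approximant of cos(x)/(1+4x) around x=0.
(187*x**3/93 - 187*x**2/372 - 4*x + 1)/(1 - 5953*x**2/372)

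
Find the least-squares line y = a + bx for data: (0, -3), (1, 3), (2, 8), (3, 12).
a = -5/2, b = 5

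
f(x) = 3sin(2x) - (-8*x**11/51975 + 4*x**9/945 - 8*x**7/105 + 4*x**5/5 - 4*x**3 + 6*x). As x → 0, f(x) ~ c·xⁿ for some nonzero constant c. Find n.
13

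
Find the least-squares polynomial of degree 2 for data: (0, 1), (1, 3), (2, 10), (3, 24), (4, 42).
34/35 + (-59/70)x + (39/14)x²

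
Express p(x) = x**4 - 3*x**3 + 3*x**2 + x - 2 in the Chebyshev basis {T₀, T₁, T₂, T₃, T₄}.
(-1/8)T₀ + (-5/4)T₁ + (2)T₂ + (-3/4)T₃ + (1/8)T₄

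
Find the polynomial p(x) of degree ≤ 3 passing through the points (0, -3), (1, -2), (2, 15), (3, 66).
3*x**3 - x**2 - x - 3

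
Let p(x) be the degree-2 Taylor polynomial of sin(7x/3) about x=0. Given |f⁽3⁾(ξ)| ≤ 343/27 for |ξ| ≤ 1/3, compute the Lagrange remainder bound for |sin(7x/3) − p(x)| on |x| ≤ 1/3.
343/4374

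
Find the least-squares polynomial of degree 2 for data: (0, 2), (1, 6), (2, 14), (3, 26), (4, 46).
82/35 + (18/35)x + (18/7)x²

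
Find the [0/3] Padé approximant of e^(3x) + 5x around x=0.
1/(-889*x**3/2 + 119*x**2/2 - 8*x + 1)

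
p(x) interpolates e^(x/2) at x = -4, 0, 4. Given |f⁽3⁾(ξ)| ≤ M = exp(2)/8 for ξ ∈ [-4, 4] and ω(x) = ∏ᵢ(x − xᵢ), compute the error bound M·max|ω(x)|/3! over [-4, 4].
8*sqrt(3)*exp(2)/27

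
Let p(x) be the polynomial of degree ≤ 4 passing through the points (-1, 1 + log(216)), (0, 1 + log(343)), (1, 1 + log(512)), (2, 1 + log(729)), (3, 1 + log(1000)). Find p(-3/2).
1 + log(17179869184*2**(25/32)*3**(121/128)*5**(105/128)*7**(5/32)/2542277241)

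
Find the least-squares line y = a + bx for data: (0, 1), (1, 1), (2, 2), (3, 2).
a = 9/10, b = 2/5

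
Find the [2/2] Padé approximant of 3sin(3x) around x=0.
9*x/(3*x**2/2 + 1)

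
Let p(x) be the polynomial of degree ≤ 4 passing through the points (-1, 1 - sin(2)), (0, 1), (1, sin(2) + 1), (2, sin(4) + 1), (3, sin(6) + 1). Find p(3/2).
15*sin(4)/32 - 5*sin(6)/128 + 87*sin(2)/128 + 1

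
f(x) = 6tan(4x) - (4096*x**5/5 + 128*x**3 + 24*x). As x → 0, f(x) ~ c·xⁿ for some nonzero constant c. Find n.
7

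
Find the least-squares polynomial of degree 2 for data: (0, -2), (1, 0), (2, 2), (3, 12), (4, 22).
-62/35 + (-6/7)x + (12/7)x²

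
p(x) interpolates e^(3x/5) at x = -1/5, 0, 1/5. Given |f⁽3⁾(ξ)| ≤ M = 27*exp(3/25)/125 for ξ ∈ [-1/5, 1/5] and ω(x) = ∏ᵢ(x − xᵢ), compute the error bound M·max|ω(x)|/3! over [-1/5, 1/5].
sqrt(3)*exp(3/25)/15625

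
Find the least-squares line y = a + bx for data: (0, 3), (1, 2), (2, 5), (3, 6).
a = 11/5, b = 6/5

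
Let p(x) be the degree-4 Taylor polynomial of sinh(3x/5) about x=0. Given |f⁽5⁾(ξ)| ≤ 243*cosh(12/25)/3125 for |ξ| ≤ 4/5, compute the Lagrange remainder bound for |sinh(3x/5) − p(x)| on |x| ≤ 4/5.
10368*cosh(12/25)/48828125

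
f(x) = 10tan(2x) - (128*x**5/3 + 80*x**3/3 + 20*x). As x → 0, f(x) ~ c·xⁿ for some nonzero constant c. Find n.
7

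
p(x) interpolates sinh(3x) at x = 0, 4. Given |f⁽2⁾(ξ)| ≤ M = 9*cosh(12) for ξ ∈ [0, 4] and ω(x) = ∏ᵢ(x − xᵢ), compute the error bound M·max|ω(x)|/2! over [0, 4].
18*cosh(12)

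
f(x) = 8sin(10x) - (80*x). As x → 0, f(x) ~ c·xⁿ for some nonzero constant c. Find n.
3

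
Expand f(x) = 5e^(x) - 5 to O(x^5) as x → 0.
5*x + 5*x**2/2 + 5*x**3/6 + 5*x**4/24 + O(x**5)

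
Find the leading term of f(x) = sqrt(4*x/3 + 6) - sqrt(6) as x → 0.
sqrt(6)*x/9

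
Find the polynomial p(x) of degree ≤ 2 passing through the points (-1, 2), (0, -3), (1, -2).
3*x**2 - 2*x - 3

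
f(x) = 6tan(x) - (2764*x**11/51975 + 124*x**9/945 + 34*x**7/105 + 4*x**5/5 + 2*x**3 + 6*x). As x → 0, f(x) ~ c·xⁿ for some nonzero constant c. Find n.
13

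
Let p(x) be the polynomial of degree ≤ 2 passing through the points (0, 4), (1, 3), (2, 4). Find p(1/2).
13/4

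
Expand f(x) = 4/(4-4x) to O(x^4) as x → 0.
1 + x + x**2 + x**3 + O(x**4)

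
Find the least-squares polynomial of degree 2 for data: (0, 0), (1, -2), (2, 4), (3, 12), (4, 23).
-3/5 + (-2)x + (2)x²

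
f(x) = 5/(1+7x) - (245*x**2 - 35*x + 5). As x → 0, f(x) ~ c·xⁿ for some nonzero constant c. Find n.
3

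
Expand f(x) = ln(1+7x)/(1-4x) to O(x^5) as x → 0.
7*x + 7*x**2/2 + 385*x**3/3 - 1043*x**4/12 + O(x**5)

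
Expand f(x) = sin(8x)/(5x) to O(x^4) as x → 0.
8/5 - 256*x**2/15 + O(x**4)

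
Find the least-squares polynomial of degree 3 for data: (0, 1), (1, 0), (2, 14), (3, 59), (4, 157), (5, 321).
22/21 + (-313/126)x + (-131/84)x² + (107/36)x³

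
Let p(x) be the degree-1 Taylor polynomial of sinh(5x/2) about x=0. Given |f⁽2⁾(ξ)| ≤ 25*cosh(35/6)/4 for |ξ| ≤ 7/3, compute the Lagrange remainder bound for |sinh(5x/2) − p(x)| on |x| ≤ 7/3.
1225*cosh(35/6)/72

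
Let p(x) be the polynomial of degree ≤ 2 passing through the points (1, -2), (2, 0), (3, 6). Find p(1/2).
-3/2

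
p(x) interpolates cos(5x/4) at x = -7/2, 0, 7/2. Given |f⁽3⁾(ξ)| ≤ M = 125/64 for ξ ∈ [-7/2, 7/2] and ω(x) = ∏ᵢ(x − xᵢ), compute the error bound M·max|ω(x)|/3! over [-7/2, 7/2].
42875*sqrt(3)/13824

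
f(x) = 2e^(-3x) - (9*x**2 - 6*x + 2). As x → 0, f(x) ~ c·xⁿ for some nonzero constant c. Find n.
3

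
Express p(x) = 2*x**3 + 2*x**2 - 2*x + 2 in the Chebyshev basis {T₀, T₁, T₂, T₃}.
(3)T₀ + (-1/2)T₁ + T₂ + (1/2)T₃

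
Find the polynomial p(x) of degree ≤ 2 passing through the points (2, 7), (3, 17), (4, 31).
2*x**2 - 1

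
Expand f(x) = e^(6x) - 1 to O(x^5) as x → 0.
6*x + 18*x**2 + 36*x**3 + 54*x**4 + O(x**5)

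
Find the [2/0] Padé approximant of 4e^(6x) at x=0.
72*x**2 + 24*x + 4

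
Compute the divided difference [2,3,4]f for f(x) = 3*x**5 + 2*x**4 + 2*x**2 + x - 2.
967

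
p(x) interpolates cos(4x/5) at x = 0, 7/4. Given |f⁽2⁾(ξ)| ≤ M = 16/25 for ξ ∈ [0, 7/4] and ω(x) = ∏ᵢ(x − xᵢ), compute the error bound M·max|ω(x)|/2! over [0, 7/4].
49/200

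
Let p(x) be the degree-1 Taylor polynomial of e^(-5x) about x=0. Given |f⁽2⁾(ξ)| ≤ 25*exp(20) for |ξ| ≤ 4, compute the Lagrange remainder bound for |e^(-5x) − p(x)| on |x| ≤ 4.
200*exp(20)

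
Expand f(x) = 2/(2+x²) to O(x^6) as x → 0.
1 - x**2/2 + x**4/4 + O(x**6)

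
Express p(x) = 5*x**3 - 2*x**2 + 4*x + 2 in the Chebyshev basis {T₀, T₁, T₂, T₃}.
T₀ + (31/4)T₁ - T₂ + (5/4)T₃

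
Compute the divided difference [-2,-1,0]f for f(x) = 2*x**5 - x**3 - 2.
-27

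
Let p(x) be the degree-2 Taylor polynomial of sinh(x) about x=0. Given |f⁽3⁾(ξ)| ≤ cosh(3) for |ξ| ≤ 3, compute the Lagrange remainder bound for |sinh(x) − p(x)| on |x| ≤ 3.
9*cosh(3)/2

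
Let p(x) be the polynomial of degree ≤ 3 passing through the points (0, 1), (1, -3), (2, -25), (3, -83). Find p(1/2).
1/8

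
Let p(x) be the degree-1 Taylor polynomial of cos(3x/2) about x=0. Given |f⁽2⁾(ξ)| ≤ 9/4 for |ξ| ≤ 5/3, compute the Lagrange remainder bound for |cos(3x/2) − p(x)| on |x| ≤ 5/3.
25/8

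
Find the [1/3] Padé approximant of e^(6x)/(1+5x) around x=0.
(7*x/3 + 1)/(26*x**3 - 43*x**2/3 + 4*x/3 + 1)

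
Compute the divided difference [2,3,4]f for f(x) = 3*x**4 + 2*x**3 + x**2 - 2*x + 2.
184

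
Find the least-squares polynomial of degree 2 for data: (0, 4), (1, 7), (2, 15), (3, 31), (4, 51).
4 + (-1/5)x + (3)x²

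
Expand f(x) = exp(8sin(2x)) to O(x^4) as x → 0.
1 + 16*x + 128*x**2 + 672*x**3 + O(x**4)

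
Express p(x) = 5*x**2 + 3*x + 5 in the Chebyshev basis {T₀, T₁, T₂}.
(15/2)T₀ + (3)T₁ + (5/2)T₂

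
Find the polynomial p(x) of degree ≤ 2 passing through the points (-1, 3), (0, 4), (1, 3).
4 - x**2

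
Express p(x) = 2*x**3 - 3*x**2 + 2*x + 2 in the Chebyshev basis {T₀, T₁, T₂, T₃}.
(1/2)T₀ + (7/2)T₁ + (-3/2)T₂ + (1/2)T₃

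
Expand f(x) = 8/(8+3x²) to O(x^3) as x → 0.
1 - 3*x**2/8 + O(x**3)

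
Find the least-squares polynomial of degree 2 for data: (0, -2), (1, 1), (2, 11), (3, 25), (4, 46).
-73/35 + (4/7)x + (20/7)x²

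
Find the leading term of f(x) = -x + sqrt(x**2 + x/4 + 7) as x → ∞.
1/8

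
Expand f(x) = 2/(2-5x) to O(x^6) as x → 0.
1 + 5*x/2 + 25*x**2/4 + 125*x**3/8 + 625*x**4/16 + 3125*x**5/32 + O(x**6)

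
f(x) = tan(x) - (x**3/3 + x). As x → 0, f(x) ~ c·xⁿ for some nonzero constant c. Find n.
5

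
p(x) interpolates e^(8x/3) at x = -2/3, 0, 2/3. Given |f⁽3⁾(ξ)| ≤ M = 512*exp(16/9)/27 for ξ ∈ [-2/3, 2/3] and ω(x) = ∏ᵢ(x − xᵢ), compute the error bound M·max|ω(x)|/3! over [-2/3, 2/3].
4096*sqrt(3)*exp(16/9)/19683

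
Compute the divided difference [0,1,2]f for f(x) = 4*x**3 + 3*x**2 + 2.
15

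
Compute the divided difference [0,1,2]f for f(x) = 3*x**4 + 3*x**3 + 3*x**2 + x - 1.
33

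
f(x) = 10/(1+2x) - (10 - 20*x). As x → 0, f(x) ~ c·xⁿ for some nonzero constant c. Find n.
2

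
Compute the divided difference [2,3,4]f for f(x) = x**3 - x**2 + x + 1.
8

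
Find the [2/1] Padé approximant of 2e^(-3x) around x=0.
(3*x**2 - 4*x + 2)/(x + 1)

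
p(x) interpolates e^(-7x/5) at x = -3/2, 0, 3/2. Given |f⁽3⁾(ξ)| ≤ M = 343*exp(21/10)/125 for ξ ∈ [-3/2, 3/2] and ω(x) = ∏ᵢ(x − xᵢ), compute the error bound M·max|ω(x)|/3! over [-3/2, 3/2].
343*sqrt(3)*exp(21/10)/1000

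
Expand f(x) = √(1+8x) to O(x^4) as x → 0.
1 + 4*x - 8*x**2 + 32*x**3 + O(x**4)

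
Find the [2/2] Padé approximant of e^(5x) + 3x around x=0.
(505*x**2/12 + 13*x + 1)/(-125*x**2/12 + 5*x + 1)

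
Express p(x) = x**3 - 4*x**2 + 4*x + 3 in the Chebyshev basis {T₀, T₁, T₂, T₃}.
T₀ + (19/4)T₁ + (-2)T₂ + (1/4)T₃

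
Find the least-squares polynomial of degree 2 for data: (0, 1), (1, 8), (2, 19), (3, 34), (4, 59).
53/35 + (97/35)x + (20/7)x²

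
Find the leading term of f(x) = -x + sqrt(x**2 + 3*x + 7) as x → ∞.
3/2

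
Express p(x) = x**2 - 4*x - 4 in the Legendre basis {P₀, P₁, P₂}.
(-11/3)P₀ + (-4)P₁ + (2/3)P₂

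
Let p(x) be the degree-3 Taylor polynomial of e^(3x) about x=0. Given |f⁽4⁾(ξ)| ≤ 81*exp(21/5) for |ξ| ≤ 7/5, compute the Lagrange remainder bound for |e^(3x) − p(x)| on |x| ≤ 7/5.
64827*exp(21/5)/5000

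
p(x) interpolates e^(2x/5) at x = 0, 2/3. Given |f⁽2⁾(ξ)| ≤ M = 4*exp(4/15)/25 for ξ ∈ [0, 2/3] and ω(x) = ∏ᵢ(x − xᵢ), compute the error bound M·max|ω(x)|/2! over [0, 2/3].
2*exp(4/15)/225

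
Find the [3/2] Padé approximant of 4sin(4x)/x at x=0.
(16 - 448*x**2/15)/(4*x**2/5 + 1)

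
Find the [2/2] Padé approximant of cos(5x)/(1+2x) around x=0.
(-1925*x**2/204 - 25*x/51 + 1)/(25*x**2/12 + 77*x/51 + 1)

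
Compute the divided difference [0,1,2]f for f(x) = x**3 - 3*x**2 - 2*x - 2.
0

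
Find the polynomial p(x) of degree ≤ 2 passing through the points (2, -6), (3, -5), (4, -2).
x**2 - 4*x - 2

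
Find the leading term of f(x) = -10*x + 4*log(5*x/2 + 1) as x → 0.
-25*x**2/2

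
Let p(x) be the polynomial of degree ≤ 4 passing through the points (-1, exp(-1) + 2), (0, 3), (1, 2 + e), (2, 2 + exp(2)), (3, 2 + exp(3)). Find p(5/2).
(-5 + e*(-70*e + 284 + 35*exp(3) + 140*exp(2)))*exp(-1)/128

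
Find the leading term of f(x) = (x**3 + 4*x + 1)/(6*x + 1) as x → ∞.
x**2/6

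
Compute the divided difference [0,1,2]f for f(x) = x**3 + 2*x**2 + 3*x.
5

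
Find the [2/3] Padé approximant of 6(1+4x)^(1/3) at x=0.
(112*x**2/3 + 32*x + 6)/(-32*x**3/81 + 8*x**2/3 + 4*x + 1)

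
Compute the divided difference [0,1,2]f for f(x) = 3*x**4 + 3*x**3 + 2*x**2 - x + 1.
32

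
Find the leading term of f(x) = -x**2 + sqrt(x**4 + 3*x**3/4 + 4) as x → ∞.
3*x/8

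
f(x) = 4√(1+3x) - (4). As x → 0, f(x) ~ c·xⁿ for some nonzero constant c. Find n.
1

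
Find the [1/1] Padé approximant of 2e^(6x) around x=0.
(6*x + 2)/(1 - 3*x)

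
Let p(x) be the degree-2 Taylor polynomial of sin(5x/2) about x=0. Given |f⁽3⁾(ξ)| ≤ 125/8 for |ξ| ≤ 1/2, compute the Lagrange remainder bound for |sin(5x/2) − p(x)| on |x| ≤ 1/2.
125/384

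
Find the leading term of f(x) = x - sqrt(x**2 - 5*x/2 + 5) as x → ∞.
5/4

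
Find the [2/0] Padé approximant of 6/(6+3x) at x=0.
x**2/4 - x/2 + 1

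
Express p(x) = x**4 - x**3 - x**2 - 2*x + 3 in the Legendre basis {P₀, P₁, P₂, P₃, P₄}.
(43/15)P₀ + (-13/5)P₁ + (-2/21)P₂ + (-2/5)P₃ + (8/35)P₄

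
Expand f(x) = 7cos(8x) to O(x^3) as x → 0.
7 - 224*x**2 + O(x**3)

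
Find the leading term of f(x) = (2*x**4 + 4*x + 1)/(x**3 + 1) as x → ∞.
2*x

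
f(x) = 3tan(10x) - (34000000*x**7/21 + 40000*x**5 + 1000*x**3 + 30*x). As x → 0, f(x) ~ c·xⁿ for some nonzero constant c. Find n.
9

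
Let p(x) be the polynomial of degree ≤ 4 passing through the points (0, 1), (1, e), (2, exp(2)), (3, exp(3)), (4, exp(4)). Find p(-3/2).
-385*exp(3)/32 - 693*e/32 + 1155/128 + 315*exp(4)/128 + 1485*exp(2)/64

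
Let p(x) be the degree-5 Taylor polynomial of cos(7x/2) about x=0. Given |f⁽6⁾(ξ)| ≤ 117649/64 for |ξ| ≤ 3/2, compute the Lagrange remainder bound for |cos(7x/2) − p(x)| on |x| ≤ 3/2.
9529569/327680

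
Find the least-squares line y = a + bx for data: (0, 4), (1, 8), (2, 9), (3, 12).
a = 9/2, b = 5/2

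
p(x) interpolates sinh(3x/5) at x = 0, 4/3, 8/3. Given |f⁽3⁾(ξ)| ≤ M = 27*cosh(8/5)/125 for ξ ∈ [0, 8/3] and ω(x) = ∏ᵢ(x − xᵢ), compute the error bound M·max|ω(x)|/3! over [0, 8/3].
64*sqrt(3)*cosh(8/5)/3375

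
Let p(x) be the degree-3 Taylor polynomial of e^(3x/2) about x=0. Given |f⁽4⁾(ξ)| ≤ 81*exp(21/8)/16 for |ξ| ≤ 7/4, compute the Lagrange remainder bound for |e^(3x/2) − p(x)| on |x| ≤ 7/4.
64827*exp(21/8)/32768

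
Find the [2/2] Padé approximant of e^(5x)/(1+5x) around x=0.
(175*x**2/36 + 10*x/3 + 1)/(-275*x**2/36 + 10*x/3 + 1)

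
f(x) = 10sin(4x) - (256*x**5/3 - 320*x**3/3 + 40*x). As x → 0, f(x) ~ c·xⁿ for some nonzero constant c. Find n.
7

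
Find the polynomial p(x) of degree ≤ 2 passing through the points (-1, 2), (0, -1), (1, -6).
-x**2 - 4*x - 1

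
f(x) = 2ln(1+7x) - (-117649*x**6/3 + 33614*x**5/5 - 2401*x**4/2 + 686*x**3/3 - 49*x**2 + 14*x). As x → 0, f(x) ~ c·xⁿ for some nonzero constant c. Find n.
7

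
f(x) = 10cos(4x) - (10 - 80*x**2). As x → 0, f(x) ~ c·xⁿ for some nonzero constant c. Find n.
4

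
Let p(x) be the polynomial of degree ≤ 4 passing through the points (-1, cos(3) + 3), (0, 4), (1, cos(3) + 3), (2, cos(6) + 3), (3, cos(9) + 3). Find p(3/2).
93*cos(3)/128 - 5*cos(9)/128 + 15*cos(6)/32 + 91/32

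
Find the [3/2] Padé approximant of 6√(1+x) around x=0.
(3*x**3/16 + 27*x**2/8 + 9*x + 6)/(3*x**2/16 + x + 1)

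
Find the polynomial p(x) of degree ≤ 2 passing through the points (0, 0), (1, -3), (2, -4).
x**2 - 4*x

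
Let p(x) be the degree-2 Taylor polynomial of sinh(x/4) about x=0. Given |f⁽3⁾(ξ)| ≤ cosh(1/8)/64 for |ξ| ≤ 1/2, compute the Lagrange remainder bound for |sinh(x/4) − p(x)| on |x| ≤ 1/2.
cosh(1/8)/3072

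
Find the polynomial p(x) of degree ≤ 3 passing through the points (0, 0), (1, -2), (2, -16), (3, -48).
-x**3 - 3*x**2 + 2*x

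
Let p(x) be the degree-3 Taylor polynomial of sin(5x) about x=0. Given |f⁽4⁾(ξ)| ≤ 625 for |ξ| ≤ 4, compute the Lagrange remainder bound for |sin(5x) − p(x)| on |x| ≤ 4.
20000/3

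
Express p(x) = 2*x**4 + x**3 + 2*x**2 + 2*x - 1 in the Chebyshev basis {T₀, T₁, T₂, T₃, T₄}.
(3/4)T₀ + (11/4)T₁ + (2)T₂ + (1/4)T₃ + (1/4)T₄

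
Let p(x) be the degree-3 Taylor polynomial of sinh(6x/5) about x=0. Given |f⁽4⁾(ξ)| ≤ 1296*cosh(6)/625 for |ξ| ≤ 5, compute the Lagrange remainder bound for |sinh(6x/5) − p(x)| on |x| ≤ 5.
54*cosh(6)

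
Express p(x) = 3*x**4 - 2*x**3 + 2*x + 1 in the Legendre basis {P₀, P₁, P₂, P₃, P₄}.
(8/5)P₀ + (4/5)P₁ + (12/7)P₂ + (-4/5)P₃ + (24/35)P₄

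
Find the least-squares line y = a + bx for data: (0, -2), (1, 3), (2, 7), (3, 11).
a = -17/10, b = 43/10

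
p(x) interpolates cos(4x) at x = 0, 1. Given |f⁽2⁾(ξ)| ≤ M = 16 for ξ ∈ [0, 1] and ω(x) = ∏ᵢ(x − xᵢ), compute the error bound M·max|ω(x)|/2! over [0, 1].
2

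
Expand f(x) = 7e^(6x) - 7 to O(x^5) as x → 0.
42*x + 126*x**2 + 252*x**3 + 378*x**4 + O(x**5)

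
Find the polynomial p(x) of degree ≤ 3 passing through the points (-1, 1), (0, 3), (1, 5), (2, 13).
x**3 + x + 3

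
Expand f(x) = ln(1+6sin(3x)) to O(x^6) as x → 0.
18*x - 162*x**2 + 1917*x**3 - 25758*x**4 + 1476711*x**5/4 + O(x**6)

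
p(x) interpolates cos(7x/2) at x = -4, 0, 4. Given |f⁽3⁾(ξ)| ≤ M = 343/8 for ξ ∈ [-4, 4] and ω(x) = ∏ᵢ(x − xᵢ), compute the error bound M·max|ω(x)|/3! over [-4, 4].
2744*sqrt(3)/27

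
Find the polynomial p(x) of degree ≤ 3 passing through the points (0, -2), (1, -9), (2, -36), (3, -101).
-3*x**3 - x**2 - 3*x - 2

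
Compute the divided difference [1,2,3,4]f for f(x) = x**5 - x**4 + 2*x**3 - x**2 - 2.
57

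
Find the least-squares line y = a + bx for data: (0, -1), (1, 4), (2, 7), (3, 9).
a = -1/5, b = 33/10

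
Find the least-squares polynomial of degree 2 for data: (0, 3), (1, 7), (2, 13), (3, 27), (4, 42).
108/35 + (43/35)x + (15/7)x²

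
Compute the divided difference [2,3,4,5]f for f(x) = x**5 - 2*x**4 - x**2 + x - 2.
97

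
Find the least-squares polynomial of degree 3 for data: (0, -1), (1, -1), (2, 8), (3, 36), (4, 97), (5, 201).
-65/63 + (-19/378)x + (-31/18)x² + (53/27)x³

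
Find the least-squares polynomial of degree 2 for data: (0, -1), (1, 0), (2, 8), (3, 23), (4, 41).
-47/35 + (-71/70)x + (41/14)x²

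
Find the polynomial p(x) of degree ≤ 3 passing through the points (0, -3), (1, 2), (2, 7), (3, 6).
-x**3 + 3*x**2 + 3*x - 3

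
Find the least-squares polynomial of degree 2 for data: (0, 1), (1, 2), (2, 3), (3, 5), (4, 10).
9/7 + (-33/70)x + (9/14)x²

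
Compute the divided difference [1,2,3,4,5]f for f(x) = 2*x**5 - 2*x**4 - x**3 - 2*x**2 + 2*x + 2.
28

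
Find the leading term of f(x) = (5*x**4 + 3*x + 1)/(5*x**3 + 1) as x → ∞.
x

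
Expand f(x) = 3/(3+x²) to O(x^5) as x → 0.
1 - x**2/3 + x**4/9 + O(x**5)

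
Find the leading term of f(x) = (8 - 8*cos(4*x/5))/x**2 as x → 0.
64/25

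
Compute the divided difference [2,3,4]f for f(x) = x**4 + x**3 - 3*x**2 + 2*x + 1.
61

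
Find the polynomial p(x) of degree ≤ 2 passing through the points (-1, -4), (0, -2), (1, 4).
2*x**2 + 4*x - 2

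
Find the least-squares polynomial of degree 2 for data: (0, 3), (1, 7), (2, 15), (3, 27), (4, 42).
102/35 + (83/35)x + (13/7)x²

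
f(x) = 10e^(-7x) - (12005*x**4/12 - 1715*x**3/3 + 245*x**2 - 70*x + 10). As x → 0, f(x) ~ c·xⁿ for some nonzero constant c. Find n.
5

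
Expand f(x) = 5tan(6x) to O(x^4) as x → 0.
30*x + 360*x**3 + O(x**4)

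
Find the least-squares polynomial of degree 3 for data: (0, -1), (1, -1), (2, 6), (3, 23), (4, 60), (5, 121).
-137/126 + (-163/756)x + (-25/63)x² + (115/108)x³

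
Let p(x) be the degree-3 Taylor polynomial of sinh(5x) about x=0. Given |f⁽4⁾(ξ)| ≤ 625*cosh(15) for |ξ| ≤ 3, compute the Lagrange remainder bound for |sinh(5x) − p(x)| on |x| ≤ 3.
16875*cosh(15)/8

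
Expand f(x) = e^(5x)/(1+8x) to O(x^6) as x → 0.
1 - 3*x + 73*x**2/2 - 1627*x**3/6 + 17563*x**4/8 - 420887*x**5/24 + O(x**6)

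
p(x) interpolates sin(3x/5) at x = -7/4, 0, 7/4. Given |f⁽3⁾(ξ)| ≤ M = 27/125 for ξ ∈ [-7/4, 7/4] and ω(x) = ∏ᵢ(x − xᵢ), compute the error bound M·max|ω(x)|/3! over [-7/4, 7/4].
343*sqrt(3)/8000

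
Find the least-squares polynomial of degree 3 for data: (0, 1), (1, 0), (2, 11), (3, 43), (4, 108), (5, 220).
103/126 + (-163/108)x + (-89/126)x² + (211/108)x³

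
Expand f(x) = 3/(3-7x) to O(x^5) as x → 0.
1 + 7*x/3 + 49*x**2/9 + 343*x**3/27 + 2401*x**4/81 + O(x**5)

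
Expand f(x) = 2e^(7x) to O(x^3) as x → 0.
2 + 14*x + 49*x**2 + O(x**3)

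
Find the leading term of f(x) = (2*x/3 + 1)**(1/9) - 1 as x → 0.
2*x/27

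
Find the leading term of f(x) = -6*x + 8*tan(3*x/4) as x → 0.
9*x**3/8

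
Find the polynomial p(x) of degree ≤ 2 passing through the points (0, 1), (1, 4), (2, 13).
3*x**2 + 1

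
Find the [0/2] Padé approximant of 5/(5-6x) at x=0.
1/(1 - 6*x/5)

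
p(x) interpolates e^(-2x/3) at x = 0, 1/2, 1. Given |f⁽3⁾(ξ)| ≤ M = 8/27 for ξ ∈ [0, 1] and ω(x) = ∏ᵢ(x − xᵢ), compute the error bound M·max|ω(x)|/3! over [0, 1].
sqrt(3)/729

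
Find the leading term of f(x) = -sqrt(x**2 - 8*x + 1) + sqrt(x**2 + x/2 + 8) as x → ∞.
17/4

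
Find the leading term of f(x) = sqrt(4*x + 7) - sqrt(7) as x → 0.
2*sqrt(7)*x/7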